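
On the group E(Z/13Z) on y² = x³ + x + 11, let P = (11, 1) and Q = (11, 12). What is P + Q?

O

The two points share x = 11 and their y-coordinates satisfy 1 + 12 ≡ 0 (mod 13), so they are inverses. Their sum is 𝒪.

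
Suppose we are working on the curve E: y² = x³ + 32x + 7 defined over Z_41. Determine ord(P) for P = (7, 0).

2P: (7, 0) + (7, 0): same x and y₁ ≡ -y₂, so the sum is ∞.
2P = ∞, so the order is 2.

2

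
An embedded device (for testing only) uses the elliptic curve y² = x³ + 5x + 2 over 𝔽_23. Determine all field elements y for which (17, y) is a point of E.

3, 20

x³ + 5x + 2 = 5000 ≡ 9 (mod 23).
Square roots of 9 mod 23: 3 and 20 (since 3² = 9 ≡ 9).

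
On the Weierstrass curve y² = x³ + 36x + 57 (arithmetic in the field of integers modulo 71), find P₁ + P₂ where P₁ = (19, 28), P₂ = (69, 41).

(70, 34)

(19, 28) + (69, 41). λ = (41 - 28)/(69 - 19) ≡ 13/50 mod 71. 50⁻¹ ≡ 27 (mod 71), so λ ≡ 67.
  x = λ² - 19 - 69 = 4489 - 88 ≡ 70; y = λ·(19 - 70) - 28 ≡ 34. → (70, 34)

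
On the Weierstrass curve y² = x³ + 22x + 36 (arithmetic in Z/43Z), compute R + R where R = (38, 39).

(26, 9)

tangent at (38, 39): λ = (3·38² + 22)/(2·39) ≡ 11/35. 35⁻¹ ≡ 16 (mod 43) since 35·16 = 560 ≡ 1, so λ ≡ 11·16 ≡ 4.
  x = λ² - 38 - 38 = 16 - 76 ≡ 26; y = λ·(38 - 26) - 39 ≡ 9. → (26, 9)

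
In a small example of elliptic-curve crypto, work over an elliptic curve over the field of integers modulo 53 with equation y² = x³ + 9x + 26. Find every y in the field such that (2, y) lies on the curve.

23, 30

x³ + 9x + 26 = 52 ≡ 52 (mod 53).
Square roots of 52 mod 53: 23 and 30 (since 23² = 529 ≡ 52).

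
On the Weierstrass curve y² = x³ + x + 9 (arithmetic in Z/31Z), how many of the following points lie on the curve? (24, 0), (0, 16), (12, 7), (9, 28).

(24, 0): 0² ≡ 0, rhs ≡ 0 → on.
(0, 16): 16² ≡ 8, rhs ≡ 9 → off.
(12, 7): 7² ≡ 18, rhs ≡ 13 → off.
(9, 28): 28² ≡ 9, rhs ≡ 3 → off.

1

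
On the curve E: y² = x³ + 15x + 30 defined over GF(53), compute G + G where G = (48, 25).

tangent at (48, 25): λ = (3·48² + 15)/(2·25) ≡ 37/50. 50⁻¹ ≡ 35 (mod 53) since 50·35 = 1750 ≡ 1, so λ ≡ 37·35 ≡ 23.
  x = λ² - 48 - 48 = 529 - 96 ≡ 9; y = λ·(48 - 9) - 25 ≡ 24. → (9, 24)

(9, 24)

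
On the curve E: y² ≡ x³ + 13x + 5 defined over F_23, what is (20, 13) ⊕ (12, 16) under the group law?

(3, 18)

(20, 13) + (12, 16). λ = (16 - 13)/(12 - 20) ≡ 3/15 mod 23. 15⁻¹ ≡ 20 (mod 23) since 15·20 = 300 ≡ 1, so λ ≡ 14.
  x = λ² - 20 - 12 = 196 - 32 ≡ 3; y = λ·(20 - 3) - 13 ≡ 18. → (3, 18)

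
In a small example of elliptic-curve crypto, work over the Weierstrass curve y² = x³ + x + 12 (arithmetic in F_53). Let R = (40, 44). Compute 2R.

tangent at (40, 44): λ = (3·40² + 1)/(2·44) ≡ 31/35. 35⁻¹ ≡ 50 (mod 53), so λ ≡ 31·50 ≡ 13.
  x = λ² - 40 - 40 = 169 - 80 ≡ 36; y = λ·(40 - 36) - 44 ≡ 8. → (36, 8)

(36, 8)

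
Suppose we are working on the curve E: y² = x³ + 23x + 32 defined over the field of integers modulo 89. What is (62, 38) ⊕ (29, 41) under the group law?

(62, 38) + (29, 41). λ = (41 - 38)/(29 - 62) ≡ 3/56 mod 89. 56⁻¹ ≡ 62 (mod 89) since 56·62 = 3472 ≡ 1, so λ ≡ 8.
  x = λ² - 62 - 29 = 64 - 91 ≡ 62; y = λ·(62 - 62) - 38 ≡ 51. → (62, 51)

(62, 51)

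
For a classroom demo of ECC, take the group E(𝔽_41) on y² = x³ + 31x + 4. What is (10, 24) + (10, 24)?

(17, 14)

tangent at (10, 24): λ = (3·10² + 31)/(2·24) ≡ 3/7. 7⁻¹ ≡ 6 (mod 41), so λ ≡ 3·6 ≡ 18.
  x = λ² - 10 - 10 = 324 - 20 ≡ 17; y = λ·(10 - 17) - 24 ≡ 14. → (17, 14)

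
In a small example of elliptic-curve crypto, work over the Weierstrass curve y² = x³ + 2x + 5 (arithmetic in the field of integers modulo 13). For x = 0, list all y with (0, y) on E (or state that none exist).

none

x³ + 2x + 5 = 5 ≡ 5 (mod 13).
5 is a non-residue mod 13; no y exists.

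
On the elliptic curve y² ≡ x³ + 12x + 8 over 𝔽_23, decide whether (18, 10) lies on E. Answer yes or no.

no

y² = 10² ≡ 8; x³ + 12x + 8 = 6056 ≡ 7 (mod 23). 8 ≠ 7.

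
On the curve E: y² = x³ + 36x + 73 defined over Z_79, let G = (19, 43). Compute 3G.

Repeated addition: build up to 3G.
2G: tangent at (19, 43): λ = (3·19² + 36)/(2·43) ≡ 13/7. 7⁻¹ ≡ 34 (mod 79), so λ ≡ 13·34 ≡ 47.
  x = λ² - 19 - 19 = 2209 - 38 ≡ 38; y = λ·(19 - 38) - 43 ≡ 12. → (38, 12)
3G: (38, 12) + (19, 43). λ = (43 - 12)/(19 - 38) ≡ 31/60 mod 79. 60⁻¹ ≡ 54 (mod 79), so λ ≡ 15.
  x = λ² - 38 - 19 = 225 - 57 ≡ 10; y = λ·(38 - 10) - 12 ≡ 13. → (10, 13)

(10, 13)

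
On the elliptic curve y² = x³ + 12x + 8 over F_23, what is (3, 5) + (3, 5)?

tangent at (3, 5): λ = (3·3² + 12)/(2·5) ≡ 16/10. 10⁻¹ ≡ 7 (mod 23), so λ ≡ 16·7 ≡ 20.
  x = λ² - 3 - 3 = 400 - 6 ≡ 3; y = λ·(3 - 3) - 5 ≡ 18. → (3, 18)

(3, 18)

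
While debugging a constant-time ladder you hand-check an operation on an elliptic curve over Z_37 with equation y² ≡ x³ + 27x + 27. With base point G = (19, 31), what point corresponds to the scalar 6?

Double-and-add on 6 = (110)₂. Start with G = (19, 31) for the leading 1-bit.
double: tangent at (19, 31): λ = (3·19² + 27)/(2·31) ≡ 0/25. 25⁻¹ ≡ 3 (mod 37) since 25·3 = 75 ≡ 1, so λ ≡ 0·3 ≡ 0.
  x = λ² - 19 - 19 = 0 - 38 ≡ 36; y = λ·(19 - 36) - 31 ≡ 6. → (36, 6)
add G: (36, 6) + (19, 31). λ = (31 - 6)/(19 - 36) ≡ 25/20 mod 37. 20⁻¹ ≡ 13 (mod 37), so λ ≡ 29.
  x = λ² - 36 - 19 = 841 - 55 ≡ 9; y = λ·(36 - 9) - 6 ≡ 0. → (9, 0)
double: (9, 0) + (9, 0): same x and y₁ ≡ -y₂, so the sum is O.

O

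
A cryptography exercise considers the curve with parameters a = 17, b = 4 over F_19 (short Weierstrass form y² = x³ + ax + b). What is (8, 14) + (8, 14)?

(3, 5)

tangent at (8, 14): λ = (3·8² + 17)/(2·14) ≡ 0/9. 9⁻¹ ≡ 17 (mod 19), so λ ≡ 0·17 ≡ 0.
  x = λ² - 8 - 8 = 0 - 16 ≡ 3; y = λ·(8 - 3) - 14 ≡ 5. → (3, 5)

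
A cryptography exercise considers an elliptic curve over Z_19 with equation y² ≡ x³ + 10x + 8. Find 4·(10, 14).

(10, 14)

Write Q = (10, 14).
Double-and-add on 4 = (100)₂. Start with Q = (10, 14) for the leading 1-bit.
double: tangent at (10, 14): λ = (3·10² + 10)/(2·14) ≡ 6/9. 9⁻¹ ≡ 17 (mod 19), so λ ≡ 6·17 ≡ 7.
  x = λ² - 10 - 10 = 49 - 20 ≡ 10; y = λ·(10 - 10) - 14 ≡ 5. → (10, 5)
double: tangent at (10, 5): λ = (3·10² + 10)/(2·5) ≡ 6/10. 10⁻¹ ≡ 2 (mod 19) since 10·2 = 20 ≡ 1, so λ ≡ 6·2 ≡ 12.
  x = λ² - 10 - 10 = 144 - 20 ≡ 10; y = λ·(10 - 10) - 5 ≡ 14. → (10, 14)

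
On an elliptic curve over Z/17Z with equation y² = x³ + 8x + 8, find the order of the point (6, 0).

2P: (6, 0) + (6, 0): same x and y₁ ≡ -y₂, so the sum is O.
2P = O, so the order is 2.

2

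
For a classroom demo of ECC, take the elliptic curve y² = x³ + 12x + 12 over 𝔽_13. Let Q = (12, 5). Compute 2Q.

tangent at (12, 5): λ = (3·12² + 12)/(2·5) ≡ 2/10. 10⁻¹ ≡ 4 (mod 13) since 10·4 = 40 ≡ 1, so λ ≡ 2·4 ≡ 8.
  x = λ² - 12 - 12 = 64 - 24 ≡ 1; y = λ·(12 - 1) - 5 ≡ 5. → (1, 5)

(1, 5)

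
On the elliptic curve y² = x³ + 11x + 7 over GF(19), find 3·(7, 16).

(12, 9)

Write P = (7, 16).
Repeated addition: build up to 3P.
2P: tangent at (7, 16): λ = (3·7² + 11)/(2·16) ≡ 6/13. 13⁻¹ ≡ 3 (mod 19), so λ ≡ 6·3 ≡ 18.
  x = λ² - 7 - 7 = 324 - 14 ≡ 6; y = λ·(7 - 6) - 16 ≡ 2. → (6, 2)
3P: (6, 2) + (7, 16). λ = (16 - 2)/(7 - 6) ≡ 14/1 mod 19. 1⁻¹ ≡ 1 (mod 19), so λ ≡ 14.
  x = λ² - 6 - 7 = 196 - 13 ≡ 12; y = λ·(6 - 12) - 2 ≡ 9. → (12, 9)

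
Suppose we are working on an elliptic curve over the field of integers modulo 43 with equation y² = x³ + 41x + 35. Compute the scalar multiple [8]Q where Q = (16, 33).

Repeated addition: build up to 8Q.
2Q: tangent at (16, 33): λ = (3·16² + 41)/(2·33) ≡ 35/23. 23⁻¹ ≡ 15 (mod 43), so λ ≡ 35·15 ≡ 9.
  x = λ² - 16 - 16 = 81 - 32 ≡ 6; y = λ·(16 - 6) - 33 ≡ 14. → (6, 14)
3Q: (6, 14) + (16, 33). λ = (33 - 14)/(16 - 6) ≡ 19/10 mod 43. 10⁻¹ ≡ 13 (mod 43), so λ ≡ 32.
  x = λ² - 6 - 16 = 1024 - 22 ≡ 13; y = λ·(6 - 13) - 14 ≡ 20. → (13, 20)
4Q: (13, 20) + (16, 33). λ = (33 - 20)/(16 - 13) ≡ 13/3 mod 43. 3⁻¹ ≡ 29 (mod 43), so λ ≡ 33.
  x = λ² - 13 - 16 = 1089 - 29 ≡ 28; y = λ·(13 - 28) - 20 ≡ 1. → (28, 1)
5Q: (28, 1) + (16, 33). λ = (33 - 1)/(16 - 28) ≡ 32/31 mod 43. 31⁻¹ ≡ 25 (mod 43), so λ ≡ 26.
  x = λ² - 28 - 16 = 676 - 44 ≡ 30; y = λ·(28 - 30) - 1 ≡ 33. → (30, 33)
6Q: (30, 33) + (16, 33). λ = (33 - 33)/(16 - 30) ≡ 0/29 mod 43. 29⁻¹ ≡ 3 (mod 43) since 29·3 = 87 ≡ 1, so λ ≡ 0.
  x = λ² - 30 - 16 = 0 - 46 ≡ 40; y = λ·(30 - 40) - 33 ≡ 10. → (40, 10)
7Q: (40, 10) + (16, 33). λ = (33 - 10)/(16 - 40) ≡ 23/19 mod 43. 19⁻¹ ≡ 34 (mod 43), so λ ≡ 8.
  x = λ² - 40 - 16 = 64 - 56 ≡ 8; y = λ·(40 - 8) - 10 ≡ 31. → (8, 31)
8Q: (8, 31) + (16, 33). λ = (33 - 31)/(16 - 8) ≡ 2/8 mod 43. 8⁻¹ ≡ 27 (mod 43), so λ ≡ 11.
  x = λ² - 8 - 16 = 121 - 24 ≡ 11; y = λ·(8 - 11) - 31 ≡ 22. → (11, 22)

(11, 22)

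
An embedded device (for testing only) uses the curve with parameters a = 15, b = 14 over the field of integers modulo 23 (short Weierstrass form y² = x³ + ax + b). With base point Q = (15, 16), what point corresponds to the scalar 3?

Repeated addition: build up to 3Q.
2Q: tangent at (15, 16): λ = (3·15² + 15)/(2·16) ≡ 0/9. 9⁻¹ ≡ 18 (mod 23), so λ ≡ 0·18 ≡ 0.
  x = λ² - 15 - 15 = 0 - 30 ≡ 16; y = λ·(15 - 16) - 16 ≡ 7. → (16, 7)
3Q: (16, 7) + (15, 16). λ = (16 - 7)/(15 - 16) ≡ 9/22 mod 23. 22⁻¹ ≡ 22 (mod 23), so λ ≡ 14.
  x = λ² - 16 - 15 = 196 - 31 ≡ 4; y = λ·(16 - 4) - 7 ≡ 0. → (4, 0)

(4, 0)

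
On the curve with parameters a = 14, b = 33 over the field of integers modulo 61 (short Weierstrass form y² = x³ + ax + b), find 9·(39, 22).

(27, 56)

Write G = (39, 22).
Double-and-add on 9 = (1001)₂. Start with G = (39, 22) for the leading 1-bit.
double: tangent at (39, 22): λ = (3·39² + 14)/(2·22) ≡ 2/44. 44⁻¹ ≡ 43 (mod 61) since 44·43 = 1892 ≡ 1, so λ ≡ 2·43 ≡ 25.
  x = λ² - 39 - 39 = 625 - 78 ≡ 59; y = λ·(39 - 59) - 22 ≡ 27. → (59, 27)
double: tangent at (59, 27): λ = (3·59² + 14)/(2·27) ≡ 26/54. 54⁻¹ ≡ 26 (mod 61) since 54·26 = 1404 ≡ 1, so λ ≡ 26·26 ≡ 5.
  x = λ² - 59 - 59 = 25 - 118 ≡ 29; y = λ·(59 - 29) - 27 ≡ 1. → (29, 1)
double: tangent at (29, 1): λ = (3·29² + 14)/(2·1) ≡ 36/2. 2⁻¹ ≡ 31 (mod 61) since 2·31 = 62 ≡ 1, so λ ≡ 36·31 ≡ 18.
  x = λ² - 29 - 29 = 324 - 58 ≡ 22; y = λ·(29 - 22) - 1 ≡ 3. → (22, 3)
add G: (22, 3) + (39, 22). λ = (22 - 3)/(39 - 22) ≡ 19/17 mod 61. 17⁻¹ ≡ 18 (mod 61) since 17·18 = 306 ≡ 1, so λ ≡ 37.
  x = λ² - 22 - 39 = 1369 - 61 ≡ 27; y = λ·(22 - 27) - 3 ≡ 56. → (27, 56)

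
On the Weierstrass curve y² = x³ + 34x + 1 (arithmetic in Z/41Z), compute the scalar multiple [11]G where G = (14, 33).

(13, 37)

Double-and-add on 11 = (1011)₂. Start with G = (14, 33) for the leading 1-bit.
double: tangent at (14, 33): λ = (3·14² + 34)/(2·33) ≡ 7/25. 25⁻¹ ≡ 23 (mod 41), so λ ≡ 7·23 ≡ 38.
  x = λ² - 14 - 14 = 1444 - 28 ≡ 22; y = λ·(14 - 22) - 33 ≡ 32. → (22, 32)
double: tangent at (22, 32): λ = (3·22² + 34)/(2·32) ≡ 10/23. 23⁻¹ ≡ 25 (mod 41) since 23·25 = 575 ≡ 1, so λ ≡ 10·25 ≡ 4.
  x = λ² - 22 - 22 = 16 - 44 ≡ 13; y = λ·(22 - 13) - 32 ≡ 4. → (13, 4)
add G: (13, 4) + (14, 33). λ = (33 - 4)/(14 - 13) ≡ 29/1 mod 41. 1⁻¹ ≡ 1 (mod 41) since 1·1 = 1 ≡ 1, so λ ≡ 29.
  x = λ² - 13 - 14 = 841 - 27 ≡ 35; y = λ·(13 - 35) - 4 ≡ 14. → (35, 14)
double: tangent at (35, 14): λ = (3·35² + 34)/(2·14) ≡ 19/28. 28⁻¹ ≡ 22 (mod 41), so λ ≡ 19·22 ≡ 8.
  x = λ² - 35 - 35 = 64 - 70 ≡ 35; y = λ·(35 - 35) - 14 ≡ 27. → (35, 27)
add G: (35, 27) + (14, 33). λ = (33 - 27)/(14 - 35) ≡ 6/20 mod 41. 20⁻¹ ≡ 39 (mod 41) since 20·39 = 780 ≡ 1, so λ ≡ 29.
  x = λ² - 35 - 14 = 841 - 49 ≡ 13; y = λ·(35 - 13) - 27 ≡ 37. → (13, 37)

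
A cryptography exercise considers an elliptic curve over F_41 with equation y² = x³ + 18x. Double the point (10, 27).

(0, 0)

tangent at (10, 27): λ = (3·10² + 18)/(2·27) ≡ 31/13. 13⁻¹ ≡ 19 (mod 41), so λ ≡ 31·19 ≡ 15.
  x = λ² - 10 - 10 = 225 - 20 ≡ 0; y = λ·(10 - 0) - 27 ≡ 0. → (0, 0)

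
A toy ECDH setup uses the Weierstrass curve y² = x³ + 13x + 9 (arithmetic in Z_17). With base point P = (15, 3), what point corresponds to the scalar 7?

(10, 0)

Repeated addition: build up to 7P.
2P: tangent at (15, 3): λ = (3·15² + 13)/(2·3) ≡ 8/6. 6⁻¹ ≡ 3 (mod 17) since 6·3 = 18 ≡ 1, so λ ≡ 8·3 ≡ 7.
  x = λ² - 15 - 15 = 49 - 30 ≡ 2; y = λ·(15 - 2) - 3 ≡ 3. → (2, 3)
3P: (2, 3) + (15, 3). λ = (3 - 3)/(15 - 2) ≡ 0/13 mod 17. 13⁻¹ ≡ 4 (mod 17) since 13·4 = 52 ≡ 1, so λ ≡ 0.
  x = λ² - 2 - 15 = 0 - 17 ≡ 0; y = λ·(2 - 0) - 3 ≡ 14. → (0, 14)
4P: (0, 14) + (15, 3). λ = (3 - 14)/(15 - 0) ≡ 6/15 mod 17. 15⁻¹ ≡ 8 (mod 17) since 15·8 = 120 ≡ 1, so λ ≡ 14.
  x = λ² - 0 - 15 = 196 - 15 ≡ 11; y = λ·(0 - 11) - 14 ≡ 2. → (11, 2)
5P: (11, 2) + (15, 3). λ = (3 - 2)/(15 - 11) ≡ 1/4 mod 17. 4⁻¹ ≡ 13 (mod 17), so λ ≡ 13.
  x = λ² - 11 - 15 = 169 - 26 ≡ 7; y = λ·(11 - 7) - 2 ≡ 16. → (7, 16)
6P: (7, 16) + (15, 3). λ = (3 - 16)/(15 - 7) ≡ 4/8 mod 17. 8⁻¹ ≡ 15 (mod 17) since 8·15 = 120 ≡ 1, so λ ≡ 9.
  x = λ² - 7 - 15 = 81 - 22 ≡ 8; y = λ·(7 - 8) - 16 ≡ 9. → (8, 9)
7P: (8, 9) + (15, 3). λ = (3 - 9)/(15 - 8) ≡ 11/7 mod 17. 7⁻¹ ≡ 5 (mod 17), so λ ≡ 4.
  x = λ² - 8 - 15 = 16 - 23 ≡ 10; y = λ·(8 - 10) - 9 ≡ 0. → (10, 0)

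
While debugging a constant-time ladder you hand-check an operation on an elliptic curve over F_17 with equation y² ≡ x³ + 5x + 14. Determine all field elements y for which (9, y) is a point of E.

x³ + 5x + 14 = 788 ≡ 6 (mod 17).
6 is a non-residue mod 17; no y exists.

none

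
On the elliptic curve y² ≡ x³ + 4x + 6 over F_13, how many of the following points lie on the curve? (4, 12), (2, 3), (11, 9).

2

(4, 12): 12² ≡ 1, rhs ≡ 8 → off.
(2, 3): 3² ≡ 9, rhs ≡ 9 → on.
(11, 9): 9² ≡ 3, rhs ≡ 3 → on.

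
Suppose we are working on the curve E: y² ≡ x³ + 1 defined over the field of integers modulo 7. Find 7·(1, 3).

(1, 3)

Write G = (1, 3).
Repeated addition: build up to 7G.
2G: tangent at (1, 3): λ = (3·1² + 0)/(2·3) ≡ 3/6. 6⁻¹ ≡ 6 (mod 7) since 6·6 = 36 ≡ 1, so λ ≡ 3·6 ≡ 4.
  x = λ² - 1 - 1 = 16 - 2 ≡ 0; y = λ·(1 - 0) - 3 ≡ 1. → (0, 1)
3G: (0, 1) + (1, 3). λ = (3 - 1)/(1 - 0) ≡ 2/1 mod 7. 1⁻¹ ≡ 1 (mod 7), so λ ≡ 2.
  x = λ² - 0 - 1 = 4 - 1 ≡ 3; y = λ·(0 - 3) - 1 ≡ 0. → (3, 0)
4G: (3, 0) + (1, 3). λ = (3 - 0)/(1 - 3) ≡ 3/5 mod 7. 5⁻¹ ≡ 3 (mod 7), so λ ≡ 2.
  x = λ² - 3 - 1 = 4 - 4 ≡ 0; y = λ·(3 - 0) - 0 ≡ 6. → (0, 6)
5G: (0, 6) + (1, 3). λ = (3 - 6)/(1 - 0) ≡ 4/1 mod 7. 1⁻¹ ≡ 1 (mod 7), so λ ≡ 4.
  x = λ² - 0 - 1 = 16 - 1 ≡ 1; y = λ·(0 - 1) - 6 ≡ 4. → (1, 4)
6G: (1, 4) + (1, 3): same x and y₁ ≡ -y₂, so the sum is ∞.
7G: ∞ + (1, 3) = (1, 3) (identity).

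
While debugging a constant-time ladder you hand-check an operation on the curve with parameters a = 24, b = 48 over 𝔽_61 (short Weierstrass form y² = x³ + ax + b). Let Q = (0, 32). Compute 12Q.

(8, 52)

Repeated addition: build up to 12Q.
2Q: tangent at (0, 32): λ = (3·0² + 24)/(2·32) ≡ 24/3. 3⁻¹ ≡ 41 (mod 61), so λ ≡ 24·41 ≡ 8.
  x = λ² - 0 - 0 = 64 - 0 ≡ 3; y = λ·(0 - 3) - 32 ≡ 5. → (3, 5)
3Q: (3, 5) + (0, 32). λ = (32 - 5)/(0 - 3) ≡ 27/58 mod 61. 58⁻¹ ≡ 20 (mod 61), so λ ≡ 52.
  x = λ² - 3 - 0 = 2704 - 3 ≡ 17; y = λ·(3 - 17) - 5 ≡ 60. → (17, 60)
4Q: (17, 60) + (0, 32). λ = (32 - 60)/(0 - 17) ≡ 33/44 mod 61. 44⁻¹ ≡ 43 (mod 61), so λ ≡ 16.
  x = λ² - 17 - 0 = 256 - 17 ≡ 56; y = λ·(17 - 56) - 60 ≡ 48. → (56, 48)
5Q: (56, 48) + (0, 32). λ = (32 - 48)/(0 - 56) ≡ 45/5 mod 61. 5⁻¹ ≡ 49 (mod 61) since 5·49 = 245 ≡ 1, so λ ≡ 9.
  x = λ² - 56 - 0 = 81 - 56 ≡ 25; y = λ·(56 - 25) - 48 ≡ 48. → (25, 48)
6Q: (25, 48) + (0, 32). λ = (32 - 48)/(0 - 25) ≡ 45/36 mod 61. 36⁻¹ ≡ 39 (mod 61) since 36·39 = 1404 ≡ 1, so λ ≡ 47.
  x = λ² - 25 - 0 = 2209 - 25 ≡ 49; y = λ·(25 - 49) - 48 ≡ 44. → (49, 44)
7Q: (49, 44) + (0, 32). λ = (32 - 44)/(0 - 49) ≡ 49/12 mod 61. 12⁻¹ ≡ 56 (mod 61), so λ ≡ 60.
  x = λ² - 49 - 0 = 3600 - 49 ≡ 13; y = λ·(49 - 13) - 44 ≡ 42. → (13, 42)
8Q: (13, 42) + (0, 32). λ = (32 - 42)/(0 - 13) ≡ 51/48 mod 61. 48⁻¹ ≡ 14 (mod 61), so λ ≡ 43.
  x = λ² - 13 - 0 = 1849 - 13 ≡ 6; y = λ·(13 - 6) - 42 ≡ 15. → (6, 15)
9Q: (6, 15) + (0, 32). λ = (32 - 15)/(0 - 6) ≡ 17/55 mod 61. 55⁻¹ ≡ 10 (mod 61), so λ ≡ 48.
  x = λ² - 6 - 0 = 2304 - 6 ≡ 41; y = λ·(6 - 41) - 15 ≡ 13. → (41, 13)
10Q: (41, 13) + (0, 32). λ = (32 - 13)/(0 - 41) ≡ 19/20 mod 61. 20⁻¹ ≡ 58 (mod 61), so λ ≡ 4.
  x = λ² - 41 - 0 = 16 - 41 ≡ 36; y = λ·(41 - 36) - 13 ≡ 7. → (36, 7)
11Q: (36, 7) + (0, 32). λ = (32 - 7)/(0 - 36) ≡ 25/25 mod 61. 25⁻¹ ≡ 22 (mod 61), so λ ≡ 1.
  x = λ² - 36 - 0 = 1 - 36 ≡ 26; y = λ·(36 - 26) - 7 ≡ 3. → (26, 3)
12Q: (26, 3) + (0, 32). λ = (32 - 3)/(0 - 26) ≡ 29/35 mod 61. 35⁻¹ ≡ 7 (mod 61) since 35·7 = 245 ≡ 1, so λ ≡ 20.
  x = λ² - 26 - 0 = 400 - 26 ≡ 8; y = λ·(26 - 8) - 3 ≡ 52. → (8, 52)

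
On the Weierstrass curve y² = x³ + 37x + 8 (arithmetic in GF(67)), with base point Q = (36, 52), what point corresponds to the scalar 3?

Repeated addition: build up to 3Q.
2Q: tangent at (36, 52): λ = (3·36² + 37)/(2·52) ≡ 39/37. 37⁻¹ ≡ 29 (mod 67), so λ ≡ 39·29 ≡ 59.
  x = λ² - 36 - 36 = 3481 - 72 ≡ 59; y = λ·(36 - 59) - 52 ≡ 65. → (59, 65)
3Q: (59, 65) + (36, 52). λ = (52 - 65)/(36 - 59) ≡ 54/44 mod 67. 44⁻¹ ≡ 32 (mod 67) since 44·32 = 1408 ≡ 1, so λ ≡ 53.
  x = λ² - 59 - 36 = 2809 - 95 ≡ 34; y = λ·(59 - 34) - 65 ≡ 54. → (34, 54)

(34, 54)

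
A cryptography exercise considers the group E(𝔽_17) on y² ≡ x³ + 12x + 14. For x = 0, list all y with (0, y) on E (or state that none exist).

none

x³ + 12x + 14 = 14 ≡ 14 (mod 17).
14 is a non-residue mod 17; no y exists.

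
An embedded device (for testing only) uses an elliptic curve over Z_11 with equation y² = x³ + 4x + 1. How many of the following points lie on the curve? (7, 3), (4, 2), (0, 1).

(7, 3): 3² ≡ 9, rhs ≡ 9 → on.
(4, 2): 2² ≡ 4, rhs ≡ 4 → on.
(0, 1): 1² ≡ 1, rhs ≡ 1 → on.

3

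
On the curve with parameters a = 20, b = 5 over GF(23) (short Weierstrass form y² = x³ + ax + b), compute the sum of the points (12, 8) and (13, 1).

(12, 8) + (13, 1). λ = (1 - 8)/(13 - 12) ≡ 16/1 mod 23. 1⁻¹ ≡ 1 (mod 23), so λ ≡ 16.
  x = λ² - 12 - 13 = 256 - 25 ≡ 1; y = λ·(12 - 1) - 8 ≡ 7. → (1, 7)

(1, 7)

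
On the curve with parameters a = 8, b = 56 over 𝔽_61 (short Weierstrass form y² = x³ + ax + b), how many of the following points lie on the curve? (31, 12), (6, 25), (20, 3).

(31, 12): 12² ≡ 22, rhs ≡ 22 → on.
(6, 25): 25² ≡ 15, rhs ≡ 15 → on.
(20, 3): 3² ≡ 9, rhs ≡ 42 → off.

2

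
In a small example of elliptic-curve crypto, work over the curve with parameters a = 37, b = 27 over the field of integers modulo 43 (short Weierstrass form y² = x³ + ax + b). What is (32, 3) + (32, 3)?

tangent at (32, 3): λ = (3·32² + 37)/(2·3) ≡ 13/6. 6⁻¹ ≡ 36 (mod 43) since 6·36 = 216 ≡ 1, so λ ≡ 13·36 ≡ 38.
  x = λ² - 32 - 32 = 1444 - 64 ≡ 4; y = λ·(32 - 4) - 3 ≡ 29. → (4, 29)

(4, 29)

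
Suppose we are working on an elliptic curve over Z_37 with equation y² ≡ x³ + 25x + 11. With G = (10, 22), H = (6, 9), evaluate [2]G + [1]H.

(14, 16)

First 2G:
Repeated addition: build up to 2G.
2G: tangent at (10, 22): λ = (3·10² + 25)/(2·22) ≡ 29/7. 7⁻¹ ≡ 16 (mod 37), so λ ≡ 29·16 ≡ 20.
  x = λ² - 10 - 10 = 400 - 20 ≡ 10; y = λ·(10 - 10) - 22 ≡ 15. → (10, 15)
2G = (10, 15).
Finally 2G + H:
(10, 15) + (6, 9). λ = (9 - 15)/(6 - 10) ≡ 31/33 mod 37. 33⁻¹ ≡ 9 (mod 37) since 33·9 = 297 ≡ 1, so λ ≡ 20.
  x = λ² - 10 - 6 = 400 - 16 ≡ 14; y = λ·(10 - 14) - 15 ≡ 16. → (14, 16)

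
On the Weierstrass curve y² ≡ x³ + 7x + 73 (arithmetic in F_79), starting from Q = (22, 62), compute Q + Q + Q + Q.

Double-and-add on 4 = (100)₂. Start with Q = (22, 62) for the leading 1-bit.
double: tangent at (22, 62): λ = (3·22² + 7)/(2·62) ≡ 37/45. 45⁻¹ ≡ 72 (mod 79), so λ ≡ 37·72 ≡ 57.
  x = λ² - 22 - 22 = 3249 - 44 ≡ 45; y = λ·(22 - 45) - 62 ≡ 49. → (45, 49)
double: tangent at (45, 49): λ = (3·45² + 7)/(2·49) ≡ 78/19. 19⁻¹ ≡ 25 (mod 79) since 19·25 = 475 ≡ 1, so λ ≡ 78·25 ≡ 54.
  x = λ² - 45 - 45 = 2916 - 90 ≡ 61; y = λ·(45 - 61) - 49 ≡ 35. → (61, 35)

(61, 35)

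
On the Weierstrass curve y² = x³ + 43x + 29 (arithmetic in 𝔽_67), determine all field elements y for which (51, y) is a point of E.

none

x³ + 43x + 29 = 134873 ≡ 2 (mod 67).
2 is a non-residue mod 67; no y exists.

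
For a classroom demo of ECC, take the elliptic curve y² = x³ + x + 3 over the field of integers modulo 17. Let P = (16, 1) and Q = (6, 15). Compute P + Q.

(16, 16)

(16, 1) + (6, 15). λ = (15 - 1)/(6 - 16) ≡ 14/7 mod 17. 7⁻¹ ≡ 5 (mod 17) since 7·5 = 35 ≡ 1, so λ ≡ 2.
  x = λ² - 16 - 6 = 4 - 22 ≡ 16; y = λ·(16 - 16) - 1 ≡ 16. → (16, 16)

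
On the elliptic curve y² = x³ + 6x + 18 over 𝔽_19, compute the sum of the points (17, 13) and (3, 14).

(15, 14)

(17, 13) + (3, 14). λ = (14 - 13)/(3 - 17) ≡ 1/5 mod 19. 5⁻¹ ≡ 4 (mod 19) since 5·4 = 20 ≡ 1, so λ ≡ 4.
  x = λ² - 17 - 3 = 16 - 20 ≡ 15; y = λ·(17 - 15) - 13 ≡ 14. → (15, 14)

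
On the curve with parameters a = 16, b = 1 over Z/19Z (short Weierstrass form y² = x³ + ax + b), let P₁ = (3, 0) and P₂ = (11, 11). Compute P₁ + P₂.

(6, 3)

(3, 0) + (11, 11). λ = (11 - 0)/(11 - 3) ≡ 11/8 mod 19. 8⁻¹ ≡ 12 (mod 19), so λ ≡ 18.
  x = λ² - 3 - 11 = 324 - 14 ≡ 6; y = λ·(3 - 6) - 0 ≡ 3. → (6, 3)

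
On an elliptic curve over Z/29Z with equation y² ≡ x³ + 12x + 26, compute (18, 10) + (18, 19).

The two points share x = 18 and their y-coordinates satisfy 10 + 19 ≡ 0 (mod 29), so they are inverses. Their sum is ∞.

O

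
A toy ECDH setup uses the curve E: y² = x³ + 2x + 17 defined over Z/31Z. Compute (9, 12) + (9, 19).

The two points share x = 9 and their y-coordinates satisfy 12 + 19 ≡ 0 (mod 31), so they are inverses. Their sum is O.

O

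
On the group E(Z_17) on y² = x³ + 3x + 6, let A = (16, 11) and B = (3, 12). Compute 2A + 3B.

First 2A:
Repeated addition: build up to 2A.
2A: tangent at (16, 11): λ = (3·16² + 3)/(2·11) ≡ 6/5. 5⁻¹ ≡ 7 (mod 17), so λ ≡ 6·7 ≡ 8.
  x = λ² - 16 - 16 = 64 - 32 ≡ 15; y = λ·(16 - 15) - 11 ≡ 14. → (15, 14)
2A = (15, 14).
Next 3B:
Repeated addition: build up to 3B.
2B: tangent at (3, 12): λ = (3·3² + 3)/(2·12) ≡ 13/7. 7⁻¹ ≡ 5 (mod 17) since 7·5 = 35 ≡ 1, so λ ≡ 13·5 ≡ 14.
  x = λ² - 3 - 3 = 196 - 6 ≡ 3; y = λ·(3 - 3) - 12 ≡ 5. → (3, 5)
3B: (3, 5) + (3, 12): same x and y₁ ≡ -y₂, so the sum is O.
3B = O.
Finally 2A + 3B:
(15, 14) + O = (15, 14) (identity).

(15, 14)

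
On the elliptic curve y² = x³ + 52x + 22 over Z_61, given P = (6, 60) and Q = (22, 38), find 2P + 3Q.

First 2P:
Repeated addition: build up to 2P.
2P: tangent at (6, 60): λ = (3·6² + 52)/(2·60) ≡ 38/59. 59⁻¹ ≡ 30 (mod 61) since 59·30 = 1770 ≡ 1, so λ ≡ 38·30 ≡ 42.
  x = λ² - 6 - 6 = 1764 - 12 ≡ 44; y = λ·(6 - 44) - 60 ≡ 52. → (44, 52)
2P = (44, 52).
Next 3Q:
Repeated addition: build up to 3Q.
2Q: tangent at (22, 38): λ = (3·22² + 52)/(2·38) ≡ 40/15. 15⁻¹ ≡ 57 (mod 61), so λ ≡ 40·57 ≡ 23.
  x = λ² - 22 - 22 = 529 - 44 ≡ 58; y = λ·(22 - 58) - 38 ≡ 49. → (58, 49)
3Q: (58, 49) + (22, 38). λ = (38 - 49)/(22 - 58) ≡ 50/25 mod 61. 25⁻¹ ≡ 22 (mod 61), so λ ≡ 2.
  x = λ² - 58 - 22 = 4 - 80 ≡ 46; y = λ·(58 - 46) - 49 ≡ 36. → (46, 36)
3Q = (46, 36).
Finally 2P + 3Q:
(44, 52) + (46, 36). λ = (36 - 52)/(46 - 44) ≡ 45/2 mod 61. 2⁻¹ ≡ 31 (mod 61), so λ ≡ 53.
  x = λ² - 44 - 46 = 2809 - 90 ≡ 35; y = λ·(44 - 35) - 52 ≡ 59. → (35, 59)

(35, 59)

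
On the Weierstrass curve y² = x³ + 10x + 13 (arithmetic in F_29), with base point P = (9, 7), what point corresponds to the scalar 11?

Repeated addition: build up to 11P.
2P: tangent at (9, 7): λ = (3·9² + 10)/(2·7) ≡ 21/14. 14⁻¹ ≡ 27 (mod 29), so λ ≡ 21·27 ≡ 16.
  x = λ² - 9 - 9 = 256 - 18 ≡ 6; y = λ·(9 - 6) - 7 ≡ 12. → (6, 12)
3P: (6, 12) + (9, 7). λ = (7 - 12)/(9 - 6) ≡ 24/3 mod 29. 3⁻¹ ≡ 10 (mod 29) since 3·10 = 30 ≡ 1, so λ ≡ 8.
  x = λ² - 6 - 9 = 64 - 15 ≡ 20; y = λ·(6 - 20) - 12 ≡ 21. → (20, 21)
4P: (20, 21) + (9, 7). λ = (7 - 21)/(9 - 20) ≡ 15/18 mod 29. 18⁻¹ ≡ 21 (mod 29), so λ ≡ 25.
  x = λ² - 20 - 9 = 625 - 29 ≡ 16; y = λ·(20 - 16) - 21 ≡ 21. → (16, 21)
5P: (16, 21) + (9, 7). λ = (7 - 21)/(9 - 16) ≡ 15/22 mod 29. 22⁻¹ ≡ 4 (mod 29), so λ ≡ 2.
  x = λ² - 16 - 9 = 4 - 25 ≡ 8; y = λ·(16 - 8) - 21 ≡ 24. → (8, 24)
6P: (8, 24) + (9, 7). λ = (7 - 24)/(9 - 8) ≡ 12/1 mod 29. 1⁻¹ ≡ 1 (mod 29), so λ ≡ 12.
  x = λ² - 8 - 9 = 144 - 17 ≡ 11; y = λ·(8 - 11) - 24 ≡ 27. → (11, 27)
7P: (11, 27) + (9, 7). λ = (7 - 27)/(9 - 11) ≡ 9/27 mod 29. 27⁻¹ ≡ 14 (mod 29) since 27·14 = 378 ≡ 1, so λ ≡ 10.
  x = λ² - 11 - 9 = 100 - 20 ≡ 22; y = λ·(11 - 22) - 27 ≡ 8. → (22, 8)
8P: (22, 8) + (9, 7). λ = (7 - 8)/(9 - 22) ≡ 28/16 mod 29. 16⁻¹ ≡ 20 (mod 29), so λ ≡ 9.
  x = λ² - 22 - 9 = 81 - 31 ≡ 21; y = λ·(22 - 21) - 8 ≡ 1. → (21, 1)
9P: (21, 1) + (9, 7). λ = (7 - 1)/(9 - 21) ≡ 6/17 mod 29. 17⁻¹ ≡ 12 (mod 29), so λ ≡ 14.
  x = λ² - 21 - 9 = 196 - 30 ≡ 21; y = λ·(21 - 21) - 1 ≡ 28. → (21, 28)
10P: (21, 28) + (9, 7). λ = (7 - 28)/(9 - 21) ≡ 8/17 mod 29. 17⁻¹ ≡ 12 (mod 29) since 17·12 = 204 ≡ 1, so λ ≡ 9.
  x = λ² - 21 - 9 = 81 - 30 ≡ 22; y = λ·(21 - 22) - 28 ≡ 21. → (22, 21)
11P: (22, 21) + (9, 7). λ = (7 - 21)/(9 - 22) ≡ 15/16 mod 29. 16⁻¹ ≡ 20 (mod 29), so λ ≡ 10.
  x = λ² - 22 - 9 = 100 - 31 ≡ 11; y = λ·(22 - 11) - 21 ≡ 2. → (11, 2)

(11, 2)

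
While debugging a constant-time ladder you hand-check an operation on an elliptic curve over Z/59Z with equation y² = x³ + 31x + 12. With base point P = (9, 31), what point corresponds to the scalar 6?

Repeated addition: build up to 6P.
2P: tangent at (9, 31): λ = (3·9² + 31)/(2·31) ≡ 38/3. 3⁻¹ ≡ 20 (mod 59), so λ ≡ 38·20 ≡ 52.
  x = λ² - 9 - 9 = 2704 - 18 ≡ 31; y = λ·(9 - 31) - 31 ≡ 5. → (31, 5)
3P: (31, 5) + (9, 31). λ = (31 - 5)/(9 - 31) ≡ 26/37 mod 59. 37⁻¹ ≡ 8 (mod 59), so λ ≡ 31.
  x = λ² - 31 - 9 = 961 - 40 ≡ 36; y = λ·(31 - 36) - 5 ≡ 17. → (36, 17)
4P: (36, 17) + (9, 31). λ = (31 - 17)/(9 - 36) ≡ 14/32 mod 59. 32⁻¹ ≡ 24 (mod 59), so λ ≡ 41.
  x = λ² - 36 - 9 = 1681 - 45 ≡ 43; y = λ·(36 - 43) - 17 ≡ 50. → (43, 50)
5P: (43, 50) + (9, 31). λ = (31 - 50)/(9 - 43) ≡ 40/25 mod 59. 25⁻¹ ≡ 26 (mod 59), so λ ≡ 37.
  x = λ² - 43 - 9 = 1369 - 52 ≡ 19; y = λ·(43 - 19) - 50 ≡ 12. → (19, 12)
6P: (19, 12) + (9, 31). λ = (31 - 12)/(9 - 19) ≡ 19/49 mod 59. 49⁻¹ ≡ 53 (mod 59) since 49·53 = 2597 ≡ 1, so λ ≡ 4.
  x = λ² - 19 - 9 = 16 - 28 ≡ 47; y = λ·(19 - 47) - 12 ≡ 53. → (47, 53)

(47, 53)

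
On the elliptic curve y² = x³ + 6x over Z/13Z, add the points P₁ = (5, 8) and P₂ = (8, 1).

(5, 8) + (8, 1). λ = (1 - 8)/(8 - 5) ≡ 6/3 mod 13. 3⁻¹ ≡ 9 (mod 13) since 3·9 = 27 ≡ 1, so λ ≡ 2.
  x = λ² - 5 - 8 = 4 - 13 ≡ 4; y = λ·(5 - 4) - 8 ≡ 7. → (4, 7)

(4, 7)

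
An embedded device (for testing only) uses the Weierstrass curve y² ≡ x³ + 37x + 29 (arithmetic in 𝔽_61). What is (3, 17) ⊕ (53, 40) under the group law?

(3, 17) + (53, 40). λ = (40 - 17)/(53 - 3) ≡ 23/50 mod 61. 50⁻¹ ≡ 11 (mod 61), so λ ≡ 9.
  x = λ² - 3 - 53 = 81 - 56 ≡ 25; y = λ·(3 - 25) - 17 ≡ 29. → (25, 29)

(25, 29)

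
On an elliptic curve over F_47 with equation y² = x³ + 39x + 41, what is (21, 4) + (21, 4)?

tangent at (21, 4): λ = (3·21² + 39)/(2·4) ≡ 46/8. 8⁻¹ ≡ 6 (mod 47) since 8·6 = 48 ≡ 1, so λ ≡ 46·6 ≡ 41.
  x = λ² - 21 - 21 = 1681 - 42 ≡ 41; y = λ·(21 - 41) - 4 ≡ 22. → (41, 22)

(41, 22)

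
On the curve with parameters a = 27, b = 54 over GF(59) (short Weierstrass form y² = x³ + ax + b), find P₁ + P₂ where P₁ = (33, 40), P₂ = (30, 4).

(33, 40) + (30, 4). λ = (4 - 40)/(30 - 33) ≡ 23/56 mod 59. 56⁻¹ ≡ 39 (mod 59) since 56·39 = 2184 ≡ 1, so λ ≡ 12.
  x = λ² - 33 - 30 = 144 - 63 ≡ 22; y = λ·(33 - 22) - 40 ≡ 33. → (22, 33)

(22, 33)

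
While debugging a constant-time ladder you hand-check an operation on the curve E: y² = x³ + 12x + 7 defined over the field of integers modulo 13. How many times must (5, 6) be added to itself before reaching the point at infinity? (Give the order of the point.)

2P: tangent at (5, 6): λ = (3·5² + 12)/(2·6) ≡ 9/12. 12⁻¹ ≡ 12 (mod 13) since 12·12 = 144 ≡ 1, so λ ≡ 9·12 ≡ 4.
  x = λ² - 5 - 5 = 16 - 10 ≡ 6; y = λ·(5 - 6) - 6 ≡ 3. → (6, 3)
3P: (6, 3) + (5, 6). λ = (6 - 3)/(5 - 6) ≡ 3/12 mod 13. 12⁻¹ ≡ 12 (mod 13), so λ ≡ 10.
  x = λ² - 6 - 5 = 100 - 11 ≡ 11; y = λ·(6 - 11) - 3 ≡ 12. → (11, 12)
4P: (11, 12) + (5, 6). λ = (6 - 12)/(5 - 11) ≡ 7/7 mod 13. 7⁻¹ ≡ 2 (mod 13) since 7·2 = 14 ≡ 1, so λ ≡ 1.
  x = λ² - 11 - 5 = 1 - 16 ≡ 11; y = λ·(11 - 11) - 12 ≡ 1. → (11, 1)
5P: (11, 1) + (5, 6). λ = (6 - 1)/(5 - 11) ≡ 5/7 mod 13. 7⁻¹ ≡ 2 (mod 13) since 7·2 = 14 ≡ 1, so λ ≡ 10.
  x = λ² - 11 - 5 = 100 - 16 ≡ 6; y = λ·(11 - 6) - 1 ≡ 10. → (6, 10)
6P: (6, 10) + (5, 6). λ = (6 - 10)/(5 - 6) ≡ 9/12 mod 13. 12⁻¹ ≡ 12 (mod 13), so λ ≡ 4.
  x = λ² - 6 - 5 = 16 - 11 ≡ 5; y = λ·(6 - 5) - 10 ≡ 7. → (5, 7)
7P: (5, 7) + (5, 6): same x and y₁ ≡ -y₂, so the sum is the point at infinity.
7P = the point at infinity, so the order is 7.

7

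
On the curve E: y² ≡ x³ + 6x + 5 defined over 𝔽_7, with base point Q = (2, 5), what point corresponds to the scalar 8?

Double-and-add on 8 = (1000)₂. Start with Q = (2, 5) for the leading 1-bit.
double: tangent at (2, 5): λ = (3·2² + 6)/(2·5) ≡ 4/3. 3⁻¹ ≡ 5 (mod 7), so λ ≡ 4·5 ≡ 6.
  x = λ² - 2 - 2 = 36 - 4 ≡ 4; y = λ·(2 - 4) - 5 ≡ 4. → (4, 4)
double: tangent at (4, 4): λ = (3·4² + 6)/(2·4) ≡ 5/1. 1⁻¹ ≡ 1 (mod 7), so λ ≡ 5·1 ≡ 5.
  x = λ² - 4 - 4 = 25 - 8 ≡ 3; y = λ·(4 - 3) - 4 ≡ 1. → (3, 1)
double: tangent at (3, 1): λ = (3·3² + 6)/(2·1) ≡ 5/2. 2⁻¹ ≡ 4 (mod 7), so λ ≡ 5·4 ≡ 6.
  x = λ² - 3 - 3 = 36 - 6 ≡ 2; y = λ·(3 - 2) - 1 ≡ 5. → (2, 5)

(2, 5)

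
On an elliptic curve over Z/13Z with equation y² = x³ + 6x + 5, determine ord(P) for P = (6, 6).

6

2P: tangent at (6, 6): λ = (3·6² + 6)/(2·6) ≡ 10/12. 12⁻¹ ≡ 12 (mod 13), so λ ≡ 10·12 ≡ 3.
  x = λ² - 6 - 6 = 9 - 12 ≡ 10; y = λ·(6 - 10) - 6 ≡ 8. → (10, 8)
3P: (10, 8) + (6, 6). λ = (6 - 8)/(6 - 10) ≡ 11/9 mod 13. 9⁻¹ ≡ 3 (mod 13) since 9·3 = 27 ≡ 1, so λ ≡ 7.
  x = λ² - 10 - 6 = 49 - 16 ≡ 7; y = λ·(10 - 7) - 8 ≡ 0. → (7, 0)
4P: (7, 0) + (6, 6). λ = (6 - 0)/(6 - 7) ≡ 6/12 mod 13. 12⁻¹ ≡ 12 (mod 13), so λ ≡ 7.
  x = λ² - 7 - 6 = 49 - 13 ≡ 10; y = λ·(7 - 10) - 0 ≡ 5. → (10, 5)
5P: (10, 5) + (6, 6). λ = (6 - 5)/(6 - 10) ≡ 1/9 mod 13. 9⁻¹ ≡ 3 (mod 13) since 9·3 = 27 ≡ 1, so λ ≡ 3.
  x = λ² - 10 - 6 = 9 - 16 ≡ 6; y = λ·(10 - 6) - 5 ≡ 7. → (6, 7)
6P: (6, 7) + (6, 6): same x and y₁ ≡ -y₂, so the sum is O.
6P = O, so the order is 6.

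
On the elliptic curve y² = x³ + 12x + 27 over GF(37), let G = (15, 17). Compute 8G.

(26, 28)

Repeated addition: build up to 8G.
2G: tangent at (15, 17): λ = (3·15² + 12)/(2·17) ≡ 21/34. 34⁻¹ ≡ 12 (mod 37) since 34·12 = 408 ≡ 1, so λ ≡ 21·12 ≡ 30.
  x = λ² - 15 - 15 = 900 - 30 ≡ 19; y = λ·(15 - 19) - 17 ≡ 11. → (19, 11)
3G: (19, 11) + (15, 17). λ = (17 - 11)/(15 - 19) ≡ 6/33 mod 37. 33⁻¹ ≡ 9 (mod 37) since 33·9 = 297 ≡ 1, so λ ≡ 17.
  x = λ² - 19 - 15 = 289 - 34 ≡ 33; y = λ·(19 - 33) - 11 ≡ 10. → (33, 10)
4G: (33, 10) + (15, 17). λ = (17 - 10)/(15 - 33) ≡ 7/19 mod 37. 19⁻¹ ≡ 2 (mod 37) since 19·2 = 38 ≡ 1, so λ ≡ 14.
  x = λ² - 33 - 15 = 196 - 48 ≡ 0; y = λ·(33 - 0) - 10 ≡ 8. → (0, 8)
5G: (0, 8) + (15, 17). λ = (17 - 8)/(15 - 0) ≡ 9/15 mod 37. 15⁻¹ ≡ 5 (mod 37) since 15·5 = 75 ≡ 1, so λ ≡ 8.
  x = λ² - 0 - 15 = 64 - 15 ≡ 12; y = λ·(0 - 12) - 8 ≡ 7. → (12, 7)
6G: (12, 7) + (15, 17). λ = (17 - 7)/(15 - 12) ≡ 10/3 mod 37. 3⁻¹ ≡ 25 (mod 37), so λ ≡ 28.
  x = λ² - 12 - 15 = 784 - 27 ≡ 17; y = λ·(12 - 17) - 7 ≡ 1. → (17, 1)
7G: (17, 1) + (15, 17). λ = (17 - 1)/(15 - 17) ≡ 16/35 mod 37. 35⁻¹ ≡ 18 (mod 37) since 35·18 = 630 ≡ 1, so λ ≡ 29.
  x = λ² - 17 - 15 = 841 - 32 ≡ 32; y = λ·(17 - 32) - 1 ≡ 8. → (32, 8)
8G: (32, 8) + (15, 17). λ = (17 - 8)/(15 - 32) ≡ 9/20 mod 37. 20⁻¹ ≡ 13 (mod 37) since 20·13 = 260 ≡ 1, so λ ≡ 6.
  x = λ² - 32 - 15 = 36 - 47 ≡ 26; y = λ·(32 - 26) - 8 ≡ 28. → (26, 28)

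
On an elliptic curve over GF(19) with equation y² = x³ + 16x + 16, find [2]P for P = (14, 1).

tangent at (14, 1): λ = (3·14² + 16)/(2·1) ≡ 15/2. 2⁻¹ ≡ 10 (mod 19) since 2·10 = 20 ≡ 1, so λ ≡ 15·10 ≡ 17.
  x = λ² - 14 - 14 = 289 - 28 ≡ 14; y = λ·(14 - 14) - 1 ≡ 18. → (14, 18)

(14, 18)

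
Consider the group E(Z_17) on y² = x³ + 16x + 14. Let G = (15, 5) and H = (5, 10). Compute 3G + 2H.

First 3G:
Repeated addition: build up to 3G.
2G: tangent at (15, 5): λ = (3·15² + 16)/(2·5) ≡ 11/10. 10⁻¹ ≡ 12 (mod 17), so λ ≡ 11·12 ≡ 13.
  x = λ² - 15 - 15 = 169 - 30 ≡ 3; y = λ·(15 - 3) - 5 ≡ 15. → (3, 15)
3G: (3, 15) + (15, 5). λ = (5 - 15)/(15 - 3) ≡ 7/12 mod 17. 12⁻¹ ≡ 10 (mod 17), so λ ≡ 2.
  x = λ² - 3 - 15 = 4 - 18 ≡ 3; y = λ·(3 - 3) - 15 ≡ 2. → (3, 2)
3G = (3, 2).
Next 2H:
Repeated addition: build up to 2H.
2H: tangent at (5, 10): λ = (3·5² + 16)/(2·10) ≡ 6/3. 3⁻¹ ≡ 6 (mod 17), so λ ≡ 6·6 ≡ 2.
  x = λ² - 5 - 5 = 4 - 10 ≡ 11; y = λ·(5 - 11) - 10 ≡ 12. → (11, 12)
2H = (11, 12).
Finally 3G + 2H:
(3, 2) + (11, 12). λ = (12 - 2)/(11 - 3) ≡ 10/8 mod 17. 8⁻¹ ≡ 15 (mod 17), so λ ≡ 14.
  x = λ² - 3 - 11 = 196 - 14 ≡ 12; y = λ·(3 - 12) - 2 ≡ 8. → (12, 8)

(12, 8)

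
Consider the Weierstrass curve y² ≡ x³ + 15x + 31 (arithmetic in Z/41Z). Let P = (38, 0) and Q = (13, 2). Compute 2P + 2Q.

First 2P:
Repeated addition: build up to 2P.
2P: (38, 0) + (38, 0): same x and y₁ ≡ -y₂, so the sum is O.
2P = O.
Next 2Q:
Repeated addition: build up to 2Q.
2Q: tangent at (13, 2): λ = (3·13² + 15)/(2·2) ≡ 30/4. 4⁻¹ ≡ 31 (mod 41), so λ ≡ 30·31 ≡ 28.
  x = λ² - 13 - 13 = 784 - 26 ≡ 20; y = λ·(13 - 20) - 2 ≡ 7. → (20, 7)
2Q = (20, 7).
Finally 2P + 2Q:
O + (20, 7) = (20, 7) (identity).

(20, 7)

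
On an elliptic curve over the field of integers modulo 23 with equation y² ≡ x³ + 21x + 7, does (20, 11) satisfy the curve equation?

y² = 11² ≡ 6; x³ + 21x + 7 = 8427 ≡ 9 (mod 23). 6 ≠ 9.

no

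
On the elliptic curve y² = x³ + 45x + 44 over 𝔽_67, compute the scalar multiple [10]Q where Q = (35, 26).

Double-and-add on 10 = (1010)₂. Start with Q = (35, 26) for the leading 1-bit.
double: tangent at (35, 26): λ = (3·35² + 45)/(2·26) ≡ 35/52. 52⁻¹ ≡ 58 (mod 67), so λ ≡ 35·58 ≡ 20.
  x = λ² - 35 - 35 = 400 - 70 ≡ 62; y = λ·(35 - 62) - 26 ≡ 37. → (62, 37)
double: tangent at (62, 37): λ = (3·62² + 45)/(2·37) ≡ 53/7. 7⁻¹ ≡ 48 (mod 67), so λ ≡ 53·48 ≡ 65.
  x = λ² - 62 - 62 = 4225 - 124 ≡ 14; y = λ·(62 - 14) - 37 ≡ 1. → (14, 1)
add Q: (14, 1) + (35, 26). λ = (26 - 1)/(35 - 14) ≡ 25/21 mod 67. 21⁻¹ ≡ 16 (mod 67) since 21·16 = 336 ≡ 1, so λ ≡ 65.
  x = λ² - 14 - 35 = 4225 - 49 ≡ 22; y = λ·(14 - 22) - 1 ≡ 15. → (22, 15)
double: tangent at (22, 15): λ = (3·22² + 45)/(2·15) ≡ 23/30. 30⁻¹ ≡ 38 (mod 67), so λ ≡ 23·38 ≡ 3.
  x = λ² - 22 - 22 = 9 - 44 ≡ 32; y = λ·(22 - 32) - 15 ≡ 22. → (32, 22)

(32, 22)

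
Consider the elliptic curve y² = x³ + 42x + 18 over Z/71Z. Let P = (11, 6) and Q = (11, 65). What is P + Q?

The two points share x = 11 and their y-coordinates satisfy 6 + 65 ≡ 0 (mod 71), so they are inverses. Their sum is O.

O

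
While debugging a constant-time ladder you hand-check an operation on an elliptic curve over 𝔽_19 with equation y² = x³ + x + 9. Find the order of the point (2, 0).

2

2P: (2, 0) + (2, 0): same x and y₁ ≡ -y₂, so the sum is 𝒪.
2P = 𝒪, so the order is 2.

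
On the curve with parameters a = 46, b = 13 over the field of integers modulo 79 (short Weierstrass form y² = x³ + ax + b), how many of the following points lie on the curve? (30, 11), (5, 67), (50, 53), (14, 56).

(30, 11): 11² ≡ 42, rhs ≡ 32 → off.
(5, 67): 67² ≡ 65, rhs ≡ 52 → off.
(50, 53): 53² ≡ 44, rhs ≡ 44 → on.
(14, 56): 56² ≡ 55, rhs ≡ 4 → off.

1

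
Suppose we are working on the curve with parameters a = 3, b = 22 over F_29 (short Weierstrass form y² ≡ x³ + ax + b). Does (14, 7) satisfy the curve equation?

y² = 7² ≡ 20; x³ + 3x + 22 = 2808 ≡ 24 (mod 29). 20 ≠ 24.

no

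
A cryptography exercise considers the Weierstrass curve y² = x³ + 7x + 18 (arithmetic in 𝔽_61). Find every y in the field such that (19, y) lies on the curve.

x³ + 7x + 18 = 7010 ≡ 56 (mod 61).
Square roots of 56 mod 61: 19 and 42 (since 19² = 361 ≡ 56).

19, 42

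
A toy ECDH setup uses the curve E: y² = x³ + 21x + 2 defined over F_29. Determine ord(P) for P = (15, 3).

12

2P: tangent at (15, 3): λ = (3·15² + 21)/(2·3) ≡ 0/6. 6⁻¹ ≡ 5 (mod 29) since 6·5 = 30 ≡ 1, so λ ≡ 0·5 ≡ 0.
  x = λ² - 15 - 15 = 0 - 30 ≡ 28; y = λ·(15 - 28) - 3 ≡ 26. → (28, 26)
3P: (28, 26) + (15, 3). λ = (3 - 26)/(15 - 28) ≡ 6/16 mod 29. 16⁻¹ ≡ 20 (mod 29) since 16·20 = 320 ≡ 1, so λ ≡ 4.
  x = λ² - 28 - 15 = 16 - 43 ≡ 2; y = λ·(28 - 2) - 26 ≡ 20. → (2, 20)
4P: (2, 20) + (15, 3). λ = (3 - 20)/(15 - 2) ≡ 12/13 mod 29. 13⁻¹ ≡ 9 (mod 29) since 13·9 = 117 ≡ 1, so λ ≡ 21.
  x = λ² - 2 - 15 = 441 - 17 ≡ 18; y = λ·(2 - 18) - 20 ≡ 21. → (18, 21)
5P: (18, 21) + (15, 3). λ = (3 - 21)/(15 - 18) ≡ 11/26 mod 29. 26⁻¹ ≡ 19 (mod 29), so λ ≡ 6.
  x = λ² - 18 - 15 = 36 - 33 ≡ 3; y = λ·(18 - 3) - 21 ≡ 11. → (3, 11)
6P: (3, 11) + (15, 3). λ = (3 - 11)/(15 - 3) ≡ 21/12 mod 29. 12⁻¹ ≡ 17 (mod 29), so λ ≡ 9.
  x = λ² - 3 - 15 = 81 - 18 ≡ 5; y = λ·(3 - 5) - 11 ≡ 0. → (5, 0)
7P: (5, 0) + (15, 3). λ = (3 - 0)/(15 - 5) ≡ 3/10 mod 29. 10⁻¹ ≡ 3 (mod 29), so λ ≡ 9.
  x = λ² - 5 - 15 = 81 - 20 ≡ 3; y = λ·(5 - 3) - 0 ≡ 18. → (3, 18)
8P: (3, 18) + (15, 3). λ = (3 - 18)/(15 - 3) ≡ 14/12 mod 29. 12⁻¹ ≡ 17 (mod 29), so λ ≡ 6.
  x = λ² - 3 - 15 = 36 - 18 ≡ 18; y = λ·(3 - 18) - 18 ≡ 8. → (18, 8)
9P: (18, 8) + (15, 3). λ = (3 - 8)/(15 - 18) ≡ 24/26 mod 29. 26⁻¹ ≡ 19 (mod 29), so λ ≡ 21.
  x = λ² - 18 - 15 = 441 - 33 ≡ 2; y = λ·(18 - 2) - 8 ≡ 9. → (2, 9)
10P: (2, 9) + (15, 3). λ = (3 - 9)/(15 - 2) ≡ 23/13 mod 29. 13⁻¹ ≡ 9 (mod 29), so λ ≡ 4.
  x = λ² - 2 - 15 = 16 - 17 ≡ 28; y = λ·(2 - 28) - 9 ≡ 3. → (28, 3)
11P: (28, 3) + (15, 3). λ = (3 - 3)/(15 - 28) ≡ 0/16 mod 29. 16⁻¹ ≡ 20 (mod 29), so λ ≡ 0.
  x = λ² - 28 - 15 = 0 - 43 ≡ 15; y = λ·(28 - 15) - 3 ≡ 26. → (15, 26)
12P: (15, 26) + (15, 3): same x and y₁ ≡ -y₂, so the sum is O.
12P = O, so the order is 12.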